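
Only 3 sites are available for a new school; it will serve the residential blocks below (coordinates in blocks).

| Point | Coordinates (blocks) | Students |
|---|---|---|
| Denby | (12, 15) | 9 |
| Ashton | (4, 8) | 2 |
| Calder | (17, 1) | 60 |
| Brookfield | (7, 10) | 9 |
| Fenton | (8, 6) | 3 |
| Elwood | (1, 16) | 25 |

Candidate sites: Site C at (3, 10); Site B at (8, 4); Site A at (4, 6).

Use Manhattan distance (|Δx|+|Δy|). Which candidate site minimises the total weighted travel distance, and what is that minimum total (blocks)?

Site B, total 1415 blocks

Total weighted distance at each candidate:
  Site C (3, 10): total = 1775
  Site B (8, 4): total = 1415
  Site A (4, 6): total = 1637
Minimum is at Site B with total 1415 blocks.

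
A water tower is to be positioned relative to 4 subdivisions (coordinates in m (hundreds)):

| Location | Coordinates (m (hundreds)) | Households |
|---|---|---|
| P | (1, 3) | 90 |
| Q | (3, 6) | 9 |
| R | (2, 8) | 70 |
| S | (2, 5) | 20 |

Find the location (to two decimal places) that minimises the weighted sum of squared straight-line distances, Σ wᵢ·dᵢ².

(1.57, 5.21)

The minimiser of Σwᵢ‖p−pᵢ‖² is the weighted centroid p* = (Σwᵢpᵢ)/(Σwᵢ).
Σwᵢ = 189.
Σwᵢxᵢ = 90·1 + 9·3 + 70·2 + 20·2 = 297.
Σwᵢyᵢ = 90·3 + 9·6 + 70·8 + 20·5 = 984.
x* = 297/189 = 1.57, y* = 984/189 = 5.21.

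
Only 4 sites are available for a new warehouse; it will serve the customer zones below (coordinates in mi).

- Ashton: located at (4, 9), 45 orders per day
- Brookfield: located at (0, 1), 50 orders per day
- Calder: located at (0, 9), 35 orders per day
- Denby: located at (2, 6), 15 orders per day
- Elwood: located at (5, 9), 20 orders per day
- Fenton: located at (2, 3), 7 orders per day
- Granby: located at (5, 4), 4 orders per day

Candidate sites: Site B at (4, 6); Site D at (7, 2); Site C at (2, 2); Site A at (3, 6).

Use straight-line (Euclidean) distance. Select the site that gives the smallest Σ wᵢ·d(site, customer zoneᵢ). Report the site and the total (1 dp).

Site A, total 702.9 mi

Total weighted distance at each candidate:
  Site B (4, 6): total = 757.6
  Site D (7, 2): total = 1331.4
  Site C (2, 2): total = 927.9
  Site A (3, 6): total = 702.9
Minimum is at Site A with total 702.9 mi.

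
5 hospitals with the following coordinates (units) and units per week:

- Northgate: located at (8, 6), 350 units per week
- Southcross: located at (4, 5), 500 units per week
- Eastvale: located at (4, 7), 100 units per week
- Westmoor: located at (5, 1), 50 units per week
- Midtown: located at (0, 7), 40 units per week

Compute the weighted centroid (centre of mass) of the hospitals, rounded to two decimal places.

The minimiser of Σwᵢ‖p−pᵢ‖² is the weighted centroid p* = (Σwᵢpᵢ)/(Σwᵢ).
Σwᵢ = 1040.
Σwᵢxᵢ = 350·8 + 500·4 + 100·4 + 50·5 + 40·0 = 5450.
Σwᵢyᵢ = 350·6 + 500·5 + 100·7 + 50·1 + 40·7 = 5630.
x* = 5450/1040 = 5.24, y* = 5630/1040 = 5.41.

(5.24, 5.41)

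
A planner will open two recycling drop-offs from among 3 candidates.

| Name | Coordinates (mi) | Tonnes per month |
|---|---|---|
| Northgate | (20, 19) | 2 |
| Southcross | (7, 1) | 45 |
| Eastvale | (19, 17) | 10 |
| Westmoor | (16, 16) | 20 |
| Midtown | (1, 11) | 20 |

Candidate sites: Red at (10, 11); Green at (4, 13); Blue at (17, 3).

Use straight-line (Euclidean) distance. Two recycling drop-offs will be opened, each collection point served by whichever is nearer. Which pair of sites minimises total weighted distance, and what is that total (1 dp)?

{Red, Green}, total 831.9

Evaluate every pair (each demand assigned to the nearer of the two):
  {Red, Green}: total = 831.9
  {Red, Blue}: total = 928.9
  {Green, Blue}: total = 952.4
Best pair: {Red, Green} with total 831.9.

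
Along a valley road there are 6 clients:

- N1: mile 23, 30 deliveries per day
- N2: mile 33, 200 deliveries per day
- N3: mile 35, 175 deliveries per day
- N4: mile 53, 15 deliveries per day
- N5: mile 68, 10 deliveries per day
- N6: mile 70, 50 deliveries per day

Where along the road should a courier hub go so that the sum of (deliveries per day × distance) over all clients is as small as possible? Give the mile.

For a sum of weighted absolute distances on a line, the optimum is the weighted median (not the mean). Total weight W = 480; half-weight = 240.
Sort by position and accumulate weight:
  mile 23 (N1, w=30) → cum 30
  mile 33 (N2, w=200) → cum 230
  mile 35 (N3, w=175) → cum 405  ≥ 240 → median here
  mile 53 (N4, w=15) → cum 420
  mile 68 (N5, w=10) → cum 430
  mile 70 (N6, w=50) → cum 480
Optimal location: mile 35.

x = 35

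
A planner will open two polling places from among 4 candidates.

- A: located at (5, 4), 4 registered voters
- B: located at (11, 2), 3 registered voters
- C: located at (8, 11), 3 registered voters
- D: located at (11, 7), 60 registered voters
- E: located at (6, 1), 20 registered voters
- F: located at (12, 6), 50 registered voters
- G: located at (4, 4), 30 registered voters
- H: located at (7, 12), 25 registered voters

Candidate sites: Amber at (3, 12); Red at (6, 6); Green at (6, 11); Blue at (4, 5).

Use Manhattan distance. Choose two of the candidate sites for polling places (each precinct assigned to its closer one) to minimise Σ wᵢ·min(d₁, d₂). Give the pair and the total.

{Red, Green}, total 975

Evaluate every pair (each demand assigned to the nearer of the two):
  {Red, Green}: total = 975
  {Red, Blue}: total = 1021
  {Amber, Red}: total = 1037
  {Green, Blue}: total = 1234
  {Amber, Blue}: total = 1296
  {Amber, Green}: total = 1690
Best pair: {Red, Green} with total 975.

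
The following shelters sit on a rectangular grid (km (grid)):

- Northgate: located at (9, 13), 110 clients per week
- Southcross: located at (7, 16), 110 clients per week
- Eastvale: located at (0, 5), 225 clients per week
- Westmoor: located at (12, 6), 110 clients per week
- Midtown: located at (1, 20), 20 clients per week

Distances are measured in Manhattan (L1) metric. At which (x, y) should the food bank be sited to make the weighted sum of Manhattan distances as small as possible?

(7, 6)

Manhattan distance separates: Σwᵢ(|x−xᵢ|+|y−yᵢ|) = Σwᵢ|x−xᵢ| + Σwᵢ|y−yᵢ|, so x and y are optimised independently as 1-D weighted medians.
Total weight W = 575; half = 287.5.
x-coordinate, sorted with cumulative weight:
  x=0 (Eastvale, w=225) cum 225
  x=1 (Midtown, w=20) cum 245
  x=7 (Southcross, w=110) cum 355  ← median
  x=9 (Northgate, w=110) cum 465
  x=12 (Westmoor, w=110) cum 575
⇒ x* = 7
y-coordinate, sorted with cumulative weight:
  y=5 (Eastvale, w=225) cum 225
  y=6 (Westmoor, w=110) cum 335  ← median
  y=13 (Northgate, w=110) cum 445
  y=16 (Southcross, w=110) cum 555
  y=20 (Midtown, w=20) cum 575
⇒ y* = 6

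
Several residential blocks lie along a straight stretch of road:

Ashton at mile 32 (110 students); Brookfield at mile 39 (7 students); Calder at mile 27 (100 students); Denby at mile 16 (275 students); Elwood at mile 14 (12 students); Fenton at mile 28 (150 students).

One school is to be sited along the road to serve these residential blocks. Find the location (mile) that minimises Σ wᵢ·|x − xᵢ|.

x = 27

For a sum of weighted absolute distances on a line, the optimum is the weighted median (not the mean). Total weight W = 654; half-weight = 327.
Sort by position and accumulate weight:
  mile 14 (Elwood, w=12) → cum 12
  mile 16 (Denby, w=275) → cum 287
  mile 27 (Calder, w=100) → cum 387  ≥ 327 → median here
  mile 28 (Fenton, w=150) → cum 537
  mile 32 (Ashton, w=110) → cum 647
  mile 39 (Brookfield, w=7) → cum 654
Optimal location: mile 27.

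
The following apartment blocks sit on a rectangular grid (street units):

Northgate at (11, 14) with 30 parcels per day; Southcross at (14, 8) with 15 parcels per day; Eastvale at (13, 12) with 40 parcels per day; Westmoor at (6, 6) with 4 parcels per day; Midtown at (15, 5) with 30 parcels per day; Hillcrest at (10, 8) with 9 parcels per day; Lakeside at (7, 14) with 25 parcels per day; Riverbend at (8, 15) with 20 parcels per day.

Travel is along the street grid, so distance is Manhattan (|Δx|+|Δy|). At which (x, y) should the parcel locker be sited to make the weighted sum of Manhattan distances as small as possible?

(11, 12)

Manhattan distance separates: Σwᵢ(|x−xᵢ|+|y−yᵢ|) = Σwᵢ|x−xᵢ| + Σwᵢ|y−yᵢ|, so x and y are optimised independently as 1-D weighted medians.
Total weight W = 173; half = 86.5.
x-coordinate, sorted with cumulative weight:
  x=6 (Westmoor, w=4) cum 4
  x=7 (Lakeside, w=25) cum 29
  x=8 (Riverbend, w=20) cum 49
  x=10 (Hillcrest, w=9) cum 58
  x=11 (Northgate, w=30) cum 88  ← median
  x=13 (Eastvale, w=40) cum 128
  x=14 (Southcross, w=15) cum 143
  x=15 (Midtown, w=30) cum 173
⇒ x* = 11
y-coordinate, sorted with cumulative weight:
  y=5 (Midtown, w=30) cum 30
  y=6 (Westmoor, w=4) cum 34
  y=8 (Southcross, w=15) cum 49
  y=8 (Hillcrest, w=9) cum 58
  y=12 (Eastvale, w=40) cum 98  ← median
  y=14 (Northgate, w=30) cum 128
  y=14 (Lakeside, w=25) cum 153
  y=15 (Riverbend, w=20) cum 173
⇒ y* = 12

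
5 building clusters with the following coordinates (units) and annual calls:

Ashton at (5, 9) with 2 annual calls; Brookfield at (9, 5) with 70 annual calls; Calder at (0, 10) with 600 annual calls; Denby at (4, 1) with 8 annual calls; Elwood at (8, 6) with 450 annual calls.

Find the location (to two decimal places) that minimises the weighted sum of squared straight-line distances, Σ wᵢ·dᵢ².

(3.78, 8.03)

The minimiser of Σwᵢ‖p−pᵢ‖² is the weighted centroid p* = (Σwᵢpᵢ)/(Σwᵢ).
Σwᵢ = 1130.
Σwᵢxᵢ = 2·5 + 70·9 + 600·0 + 8·4 + 450·8 = 4272.
Σwᵢyᵢ = 2·9 + 70·5 + 600·10 + 8·1 + 450·6 = 9076.
x* = 4272/1130 = 3.78, y* = 9076/1130 = 8.03.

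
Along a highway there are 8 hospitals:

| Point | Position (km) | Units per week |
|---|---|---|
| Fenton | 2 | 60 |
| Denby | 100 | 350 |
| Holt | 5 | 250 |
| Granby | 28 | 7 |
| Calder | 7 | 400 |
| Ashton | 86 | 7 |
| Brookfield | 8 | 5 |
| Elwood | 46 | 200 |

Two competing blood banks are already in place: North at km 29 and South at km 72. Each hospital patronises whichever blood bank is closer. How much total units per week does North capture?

922

The indifferent point is the midpoint (29+72)/2 = 50.5; hospitals left of it (closer to North at 29) go to North, those right go to South.
  Fenton at 2 (w=60) → North
  Holt at 5 (w=250) → North
  Calder at 7 (w=400) → North
  Brookfield at 8 (w=5) → North
  Granby at 28 (w=7) → North
  Elwood at 46 (w=200) → North
  Ashton at 86 (w=7) → South
  Denby at 100 (w=350) → South
North captures 922; South captures 357.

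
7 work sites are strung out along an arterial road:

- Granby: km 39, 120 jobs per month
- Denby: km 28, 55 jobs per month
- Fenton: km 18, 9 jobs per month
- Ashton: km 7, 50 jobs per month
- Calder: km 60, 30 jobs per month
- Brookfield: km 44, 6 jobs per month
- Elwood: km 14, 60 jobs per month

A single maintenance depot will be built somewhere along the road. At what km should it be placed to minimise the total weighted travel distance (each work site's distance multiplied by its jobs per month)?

For a sum of weighted absolute distances on a line, the optimum is the weighted median (not the mean). Total weight W = 330; half-weight = 165.
Sort by position and accumulate weight:
  km 7 (Ashton, w=50) → cum 50
  km 14 (Elwood, w=60) → cum 110
  km 18 (Fenton, w=9) → cum 119
  km 28 (Denby, w=55) → cum 174  ≥ 165 → median here
  km 39 (Granby, w=120) → cum 294
  km 44 (Brookfield, w=6) → cum 300
  km 60 (Calder, w=30) → cum 330
Optimal location: km 28.

x = 28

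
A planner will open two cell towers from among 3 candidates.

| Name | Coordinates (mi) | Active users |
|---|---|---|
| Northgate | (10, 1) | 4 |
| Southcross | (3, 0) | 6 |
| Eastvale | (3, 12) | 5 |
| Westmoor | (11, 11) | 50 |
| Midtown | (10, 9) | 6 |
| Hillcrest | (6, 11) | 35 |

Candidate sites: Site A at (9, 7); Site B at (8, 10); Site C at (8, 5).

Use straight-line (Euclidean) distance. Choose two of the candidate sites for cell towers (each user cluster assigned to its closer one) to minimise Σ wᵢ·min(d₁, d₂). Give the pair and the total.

{Site B, Site C}, total 337.0

Evaluate every pair (each demand assigned to the nearer of the two):
  {Site B, Site C}: total = 337.0
  {Site A, Site B}: total = 356.4
  {Site A, Site C}: total = 511.4
Best pair: {Site B, Site C} with total 337.0.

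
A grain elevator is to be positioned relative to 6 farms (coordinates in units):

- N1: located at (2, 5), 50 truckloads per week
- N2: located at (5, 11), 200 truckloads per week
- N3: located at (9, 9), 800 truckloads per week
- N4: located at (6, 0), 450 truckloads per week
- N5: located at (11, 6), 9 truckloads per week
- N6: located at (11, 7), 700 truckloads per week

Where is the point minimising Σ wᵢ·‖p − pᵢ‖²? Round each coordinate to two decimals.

The minimiser of Σwᵢ‖p−pᵢ‖² is the weighted centroid p* = (Σwᵢpᵢ)/(Σwᵢ).
Σwᵢ = 2209.
Σwᵢxᵢ = 50·2 + 200·5 + 800·9 + 450·6 + 9·11 + 700·11 = 18799.
Σwᵢyᵢ = 50·5 + 200·11 + 800·9 + 450·0 + 9·6 + 700·7 = 14604.
x* = 18799/2209 = 8.51, y* = 14604/2209 = 6.61.

(8.51, 6.61)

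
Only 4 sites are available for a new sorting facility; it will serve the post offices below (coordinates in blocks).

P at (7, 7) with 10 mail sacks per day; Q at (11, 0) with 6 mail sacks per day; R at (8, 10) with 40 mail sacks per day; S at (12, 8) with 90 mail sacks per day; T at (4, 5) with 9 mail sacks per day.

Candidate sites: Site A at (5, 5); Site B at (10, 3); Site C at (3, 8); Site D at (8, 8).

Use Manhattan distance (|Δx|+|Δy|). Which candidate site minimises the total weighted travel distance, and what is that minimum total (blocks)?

Total weighted distance at each candidate:
  Site A (5, 5): total = 1335
  Site B (10, 3): total = 1156
  Site C (3, 8): total = 1272
  Site D (8, 8): total = 589
Minimum is at Site D with total 589 blocks.

Site D, total 589 blocks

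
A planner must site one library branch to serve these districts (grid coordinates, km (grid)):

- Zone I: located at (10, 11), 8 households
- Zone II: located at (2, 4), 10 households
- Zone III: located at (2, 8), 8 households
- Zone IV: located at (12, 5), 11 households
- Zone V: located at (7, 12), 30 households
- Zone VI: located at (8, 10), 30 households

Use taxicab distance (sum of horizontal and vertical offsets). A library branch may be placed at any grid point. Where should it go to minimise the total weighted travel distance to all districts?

Manhattan distance separates: Σwᵢ(|x−xᵢ|+|y−yᵢ|) = Σwᵢ|x−xᵢ| + Σwᵢ|y−yᵢ|, so x and y are optimised independently as 1-D weighted medians.
Total weight W = 97; half = 48.5.
x-coordinate, sorted with cumulative weight:
  x=2 (Zone II, w=10) cum 10
  x=2 (Zone III, w=8) cum 18
  x=7 (Zone V, w=30) cum 48
  x=8 (Zone VI, w=30) cum 78  ← median
  x=10 (Zone I, w=8) cum 86
  x=12 (Zone IV, w=11) cum 97
⇒ x* = 8
y-coordinate, sorted with cumulative weight:
  y=4 (Zone II, w=10) cum 10
  y=5 (Zone IV, w=11) cum 21
  y=8 (Zone III, w=8) cum 29
  y=10 (Zone VI, w=30) cum 59  ← median
  y=11 (Zone I, w=8) cum 67
  y=12 (Zone V, w=30) cum 97
⇒ y* = 10

(8, 10)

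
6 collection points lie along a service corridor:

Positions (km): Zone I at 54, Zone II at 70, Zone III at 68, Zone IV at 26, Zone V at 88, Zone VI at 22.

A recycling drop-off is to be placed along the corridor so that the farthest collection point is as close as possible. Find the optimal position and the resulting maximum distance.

location 55, max distance 33

The 1-center on a line is the midpoint of the two extreme points: leftmost at 22, rightmost at 88.
Optimal location = (22 + 88)/2 = 55; maximum distance = (88 − 22)/2 = 33.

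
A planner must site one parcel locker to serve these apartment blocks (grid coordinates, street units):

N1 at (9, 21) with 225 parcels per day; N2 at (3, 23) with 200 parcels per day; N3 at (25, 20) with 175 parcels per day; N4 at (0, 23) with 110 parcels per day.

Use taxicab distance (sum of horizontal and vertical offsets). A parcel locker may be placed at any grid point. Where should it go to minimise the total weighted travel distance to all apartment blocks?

(9, 21)

Manhattan distance separates: Σwᵢ(|x−xᵢ|+|y−yᵢ|) = Σwᵢ|x−xᵢ| + Σwᵢ|y−yᵢ|, so x and y are optimised independently as 1-D weighted medians.
Total weight W = 710; half = 355.
x-coordinate, sorted with cumulative weight:
  x=0 (N4, w=110) cum 110
  x=3 (N2, w=200) cum 310
  x=9 (N1, w=225) cum 535  ← median
  x=25 (N3, w=175) cum 710
⇒ x* = 9
y-coordinate, sorted with cumulative weight:
  y=20 (N3, w=175) cum 175
  y=21 (N1, w=225) cum 400  ← median
  y=23 (N2, w=200) cum 600
  y=23 (N4, w=110) cum 710
⇒ y* = 21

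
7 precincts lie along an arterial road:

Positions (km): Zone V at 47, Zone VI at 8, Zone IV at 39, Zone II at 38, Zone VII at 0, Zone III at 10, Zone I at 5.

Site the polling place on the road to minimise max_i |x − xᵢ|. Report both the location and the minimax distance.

The 1-center on a line is the midpoint of the two extreme points: leftmost at 0, rightmost at 47.
Optimal location = (0 + 47)/2 = 23.5; maximum distance = (47 − 0)/2 = 23.5.

location 23.5, max distance 23.5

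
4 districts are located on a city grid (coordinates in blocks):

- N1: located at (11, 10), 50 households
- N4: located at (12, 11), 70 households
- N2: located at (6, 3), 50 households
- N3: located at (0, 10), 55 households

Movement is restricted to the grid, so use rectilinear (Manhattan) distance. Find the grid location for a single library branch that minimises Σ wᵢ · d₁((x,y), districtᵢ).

Manhattan distance separates: Σwᵢ(|x−xᵢ|+|y−yᵢ|) = Σwᵢ|x−xᵢ| + Σwᵢ|y−yᵢ|, so x and y are optimised independently as 1-D weighted medians.
Total weight W = 225; half = 112.5.
x-coordinate, sorted with cumulative weight:
  x=0 (N3, w=55) cum 55
  x=6 (N2, w=50) cum 105
  x=11 (N1, w=50) cum 155  ← median
  x=12 (N4, w=70) cum 225
⇒ x* = 11
y-coordinate, sorted with cumulative weight:
  y=3 (N2, w=50) cum 50
  y=10 (N1, w=50) cum 100
  y=10 (N3, w=55) cum 155  ← median
  y=11 (N4, w=70) cum 225
⇒ y* = 10

(11, 10)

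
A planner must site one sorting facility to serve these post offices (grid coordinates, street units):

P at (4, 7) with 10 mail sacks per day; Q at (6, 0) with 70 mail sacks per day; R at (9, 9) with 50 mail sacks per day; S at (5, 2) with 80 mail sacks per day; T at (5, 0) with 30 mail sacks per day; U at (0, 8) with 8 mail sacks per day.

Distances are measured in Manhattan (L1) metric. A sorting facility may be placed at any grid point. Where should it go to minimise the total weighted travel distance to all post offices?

(5, 2)

Manhattan distance separates: Σwᵢ(|x−xᵢ|+|y−yᵢ|) = Σwᵢ|x−xᵢ| + Σwᵢ|y−yᵢ|, so x and y are optimised independently as 1-D weighted medians.
Total weight W = 248; half = 124.
x-coordinate, sorted with cumulative weight:
  x=0 (U, w=8) cum 8
  x=4 (P, w=10) cum 18
  x=5 (S, w=80) cum 98
  x=5 (T, w=30) cum 128  ← median
  x=6 (Q, w=70) cum 198
  x=9 (R, w=50) cum 248
⇒ x* = 5
y-coordinate, sorted with cumulative weight:
  y=0 (Q, w=70) cum 70
  y=0 (T, w=30) cum 100
  y=2 (S, w=80) cum 180  ← median
  y=7 (P, w=10) cum 190
  y=8 (U, w=8) cum 198
  y=9 (R, w=50) cum 248
⇒ y* = 2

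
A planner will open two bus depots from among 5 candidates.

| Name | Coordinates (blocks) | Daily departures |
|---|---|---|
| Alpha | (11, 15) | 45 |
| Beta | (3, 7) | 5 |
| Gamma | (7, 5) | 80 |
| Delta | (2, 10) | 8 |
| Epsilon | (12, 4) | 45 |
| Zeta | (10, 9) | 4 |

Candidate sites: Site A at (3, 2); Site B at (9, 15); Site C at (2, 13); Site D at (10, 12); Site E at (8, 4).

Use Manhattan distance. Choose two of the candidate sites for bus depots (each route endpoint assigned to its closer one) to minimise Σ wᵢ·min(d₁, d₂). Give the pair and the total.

{Site B, Site E}, total 594

Evaluate every pair (each demand assigned to the nearer of the two):
  {Site B, Site E}: total = 594
  {Site D, Site E}: total = 652
  {Site C, Site E}: total = 922
  {Site A, Site E}: total = 1095
  {Site A, Site B}: total = 1270
  {Site A, Site D}: total = 1299
  {Site B, Site D}: total = 1492
  {Site C, Site D}: total = 1501
  {Site A, Site C}: total = 1647
  {Site B, Site C}: total = 1767
Best pair: {Site B, Site E} with total 594.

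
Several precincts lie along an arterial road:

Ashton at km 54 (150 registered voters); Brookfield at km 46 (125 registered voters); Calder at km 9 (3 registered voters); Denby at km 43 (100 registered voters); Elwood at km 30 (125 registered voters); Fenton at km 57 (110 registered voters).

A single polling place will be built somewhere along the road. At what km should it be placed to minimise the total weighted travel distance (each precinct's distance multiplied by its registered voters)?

For a sum of weighted absolute distances on a line, the optimum is the weighted median (not the mean). Total weight W = 613; half-weight = 306.5.
Sort by position and accumulate weight:
  km 9 (Calder, w=3) → cum 3
  km 30 (Elwood, w=125) → cum 128
  km 43 (Denby, w=100) → cum 228
  km 46 (Brookfield, w=125) → cum 353  ≥ 306.5 → median here
  km 54 (Ashton, w=150) → cum 503
  km 57 (Fenton, w=110) → cum 613
Optimal location: km 46.

x = 46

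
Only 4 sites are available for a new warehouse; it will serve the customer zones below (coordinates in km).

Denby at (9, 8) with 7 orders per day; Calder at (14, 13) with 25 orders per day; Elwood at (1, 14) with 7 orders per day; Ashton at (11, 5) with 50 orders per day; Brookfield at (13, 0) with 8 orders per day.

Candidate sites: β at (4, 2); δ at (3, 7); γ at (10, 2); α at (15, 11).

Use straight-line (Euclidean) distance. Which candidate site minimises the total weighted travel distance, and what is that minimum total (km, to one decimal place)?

γ, total 627.2 km

Total weighted distance at each candidate:
  β (4, 2): total = 967.5
  δ (3, 7): total = 916.8
  γ (10, 2): total = 627.2
  α (15, 11): total = 653.1
Minimum is at γ with total 627.2 km.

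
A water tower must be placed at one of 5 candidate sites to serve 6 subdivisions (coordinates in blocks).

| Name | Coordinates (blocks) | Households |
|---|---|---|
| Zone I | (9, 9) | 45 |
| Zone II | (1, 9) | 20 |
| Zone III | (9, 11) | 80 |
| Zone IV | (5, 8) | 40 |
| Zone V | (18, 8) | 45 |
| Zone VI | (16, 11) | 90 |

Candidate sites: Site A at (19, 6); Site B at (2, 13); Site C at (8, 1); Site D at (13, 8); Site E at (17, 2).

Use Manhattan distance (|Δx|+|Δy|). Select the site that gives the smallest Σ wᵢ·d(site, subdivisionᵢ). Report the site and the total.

Total weighted distance at each candidate:
  Site A (19, 6): total = 3700
  Site B (2, 13): total = 4020
  Site C (8, 1): total = 4370
  Site D (13, 8): total = 2130
  Site E (17, 2): total = 4430
Minimum is at Site D with total 2130 blocks.

Site D, total 2130 blocks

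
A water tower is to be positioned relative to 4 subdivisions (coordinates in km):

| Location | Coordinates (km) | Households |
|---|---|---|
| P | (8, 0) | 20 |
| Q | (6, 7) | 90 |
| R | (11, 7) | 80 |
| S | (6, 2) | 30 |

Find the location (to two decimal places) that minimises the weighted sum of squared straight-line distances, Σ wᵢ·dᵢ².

The minimiser of Σwᵢ‖p−pᵢ‖² is the weighted centroid p* = (Σwᵢpᵢ)/(Σwᵢ).
Σwᵢ = 220.
Σwᵢxᵢ = 20·8 + 90·6 + 80·11 + 30·6 = 1760.
Σwᵢyᵢ = 20·0 + 90·7 + 80·7 + 30·2 = 1250.
x* = 1760/220 = 8.00, y* = 1250/220 = 5.68.

(8.00, 5.68)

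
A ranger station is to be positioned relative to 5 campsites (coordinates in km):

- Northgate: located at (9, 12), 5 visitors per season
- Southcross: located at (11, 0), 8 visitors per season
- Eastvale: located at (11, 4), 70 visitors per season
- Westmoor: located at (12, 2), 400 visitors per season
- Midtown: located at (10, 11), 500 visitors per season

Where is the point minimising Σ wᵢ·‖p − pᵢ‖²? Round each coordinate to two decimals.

(10.89, 6.75)

The minimiser of Σwᵢ‖p−pᵢ‖² is the weighted centroid p* = (Σwᵢpᵢ)/(Σwᵢ).
Σwᵢ = 983.
Σwᵢxᵢ = 5·9 + 8·11 + 70·11 + 400·12 + 500·10 = 10703.
Σwᵢyᵢ = 5·12 + 8·0 + 70·4 + 400·2 + 500·11 = 6640.
x* = 10703/983 = 10.89, y* = 6640/983 = 6.75.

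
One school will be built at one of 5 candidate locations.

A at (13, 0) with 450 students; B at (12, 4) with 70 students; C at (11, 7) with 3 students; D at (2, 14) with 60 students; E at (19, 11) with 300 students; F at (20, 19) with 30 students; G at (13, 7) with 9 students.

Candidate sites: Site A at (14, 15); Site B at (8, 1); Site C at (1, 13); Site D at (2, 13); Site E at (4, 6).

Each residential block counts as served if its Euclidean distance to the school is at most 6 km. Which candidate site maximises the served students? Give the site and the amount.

Site B, covering 520

Coverage radius r = 6 km; a point is covered iff (Δx)²+(Δy)² ≤ 6² = 36.
  Site A (14, 15): covers {none} → 0
  Site B (8, 1): covers {A, B} → 520
  Site C (1, 13): covers {D} → 60
  Site D (2, 13): covers {D} → 60
  Site E (4, 6): covers {none} → 0
Maximum coverage at Site B: 520 students.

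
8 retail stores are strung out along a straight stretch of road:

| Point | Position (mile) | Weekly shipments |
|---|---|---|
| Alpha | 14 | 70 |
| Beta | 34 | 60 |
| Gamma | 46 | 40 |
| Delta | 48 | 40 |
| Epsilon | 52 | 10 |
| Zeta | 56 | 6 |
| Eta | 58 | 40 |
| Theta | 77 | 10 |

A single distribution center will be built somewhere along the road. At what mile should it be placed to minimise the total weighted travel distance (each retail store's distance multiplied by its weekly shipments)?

For a sum of weighted absolute distances on a line, the optimum is the weighted median (not the mean). Total weight W = 276; half-weight = 138.
Sort by position and accumulate weight:
  mile 14 (Alpha, w=70) → cum 70
  mile 34 (Beta, w=60) → cum 130
  mile 46 (Gamma, w=40) → cum 170  ≥ 138 → median here
  mile 48 (Delta, w=40) → cum 210
  mile 52 (Epsilon, w=10) → cum 220
  mile 56 (Zeta, w=6) → cum 226
  mile 58 (Eta, w=40) → cum 266
  mile 77 (Theta, w=10) → cum 276
Optimal location: mile 46.

x = 46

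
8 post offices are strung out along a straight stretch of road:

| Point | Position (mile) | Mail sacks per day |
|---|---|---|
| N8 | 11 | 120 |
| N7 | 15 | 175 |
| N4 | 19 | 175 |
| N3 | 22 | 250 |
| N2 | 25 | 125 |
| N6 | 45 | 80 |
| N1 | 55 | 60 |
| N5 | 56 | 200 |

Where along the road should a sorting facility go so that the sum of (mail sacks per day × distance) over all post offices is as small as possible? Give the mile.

For a sum of weighted absolute distances on a line, the optimum is the weighted median (not the mean). Total weight W = 1185; half-weight = 592.5.
Sort by position and accumulate weight:
  mile 11 (N8, w=120) → cum 120
  mile 15 (N7, w=175) → cum 295
  mile 19 (N4, w=175) → cum 470
  mile 22 (N3, w=250) → cum 720  ≥ 592.5 → median here
  mile 25 (N2, w=125) → cum 845
  mile 45 (N6, w=80) → cum 925
  mile 55 (N1, w=60) → cum 985
  mile 56 (N5, w=200) → cum 1185
Optimal location: mile 22.

x = 22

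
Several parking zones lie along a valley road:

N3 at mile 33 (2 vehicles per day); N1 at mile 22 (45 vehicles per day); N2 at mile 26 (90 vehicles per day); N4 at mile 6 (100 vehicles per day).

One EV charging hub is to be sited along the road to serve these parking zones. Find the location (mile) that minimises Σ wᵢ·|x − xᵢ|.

x = 22

For a sum of weighted absolute distances on a line, the optimum is the weighted median (not the mean). Total weight W = 237; half-weight = 118.5.
Sort by position and accumulate weight:
  mile 6 (N4, w=100) → cum 100
  mile 22 (N1, w=45) → cum 145  ≥ 118.5 → median here
  mile 26 (N2, w=90) → cum 235
  mile 33 (N3, w=2) → cum 237
Optimal location: mile 22.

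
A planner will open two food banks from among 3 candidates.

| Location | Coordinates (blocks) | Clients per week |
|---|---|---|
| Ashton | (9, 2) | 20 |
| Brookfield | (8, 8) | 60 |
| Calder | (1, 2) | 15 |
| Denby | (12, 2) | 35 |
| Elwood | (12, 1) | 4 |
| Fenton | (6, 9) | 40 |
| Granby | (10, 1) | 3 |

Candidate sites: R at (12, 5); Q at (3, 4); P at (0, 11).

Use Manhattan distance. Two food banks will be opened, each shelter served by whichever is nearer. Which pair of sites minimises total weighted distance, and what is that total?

Evaluate every pair (each demand assigned to the nearer of the two):
  {R, Q}: total = 1059
  {R, P}: total = 1149
  {Q, P}: total = 1543
Best pair: {R, Q} with total 1059.

{R, Q}, total 1059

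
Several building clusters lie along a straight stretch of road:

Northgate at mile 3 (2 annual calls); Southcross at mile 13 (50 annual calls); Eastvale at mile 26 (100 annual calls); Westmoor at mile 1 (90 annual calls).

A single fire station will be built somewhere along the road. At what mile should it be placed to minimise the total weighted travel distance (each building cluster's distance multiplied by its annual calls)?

For a sum of weighted absolute distances on a line, the optimum is the weighted median (not the mean). Total weight W = 242; half-weight = 121.
Sort by position and accumulate weight:
  mile 1 (Westmoor, w=90) → cum 90
  mile 3 (Northgate, w=2) → cum 92
  mile 13 (Southcross, w=50) → cum 142  ≥ 121 → median here
  mile 26 (Eastvale, w=100) → cum 242
Optimal location: mile 13.

x = 13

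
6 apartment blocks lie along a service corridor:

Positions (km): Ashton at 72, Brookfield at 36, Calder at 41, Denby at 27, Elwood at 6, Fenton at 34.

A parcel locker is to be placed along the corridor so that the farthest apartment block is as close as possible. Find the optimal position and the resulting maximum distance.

The 1-center on a line is the midpoint of the two extreme points: leftmost at 6, rightmost at 72.
Optimal location = (6 + 72)/2 = 39; maximum distance = (72 − 6)/2 = 33.

location 39, max distance 33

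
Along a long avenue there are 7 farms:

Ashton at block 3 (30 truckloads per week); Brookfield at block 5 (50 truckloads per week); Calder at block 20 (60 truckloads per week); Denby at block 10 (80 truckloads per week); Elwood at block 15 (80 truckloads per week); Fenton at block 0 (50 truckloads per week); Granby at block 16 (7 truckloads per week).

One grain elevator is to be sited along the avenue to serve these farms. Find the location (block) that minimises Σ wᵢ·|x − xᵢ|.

For a sum of weighted absolute distances on a line, the optimum is the weighted median (not the mean). Total weight W = 357; half-weight = 178.5.
Sort by position and accumulate weight:
  block 0 (Fenton, w=50) → cum 50
  block 3 (Ashton, w=30) → cum 80
  block 5 (Brookfield, w=50) → cum 130
  block 10 (Denby, w=80) → cum 210  ≥ 178.5 → median here
  block 15 (Elwood, w=80) → cum 290
  block 16 (Granby, w=7) → cum 297
  block 20 (Calder, w=60) → cum 357
Optimal location: block 10.

x = 10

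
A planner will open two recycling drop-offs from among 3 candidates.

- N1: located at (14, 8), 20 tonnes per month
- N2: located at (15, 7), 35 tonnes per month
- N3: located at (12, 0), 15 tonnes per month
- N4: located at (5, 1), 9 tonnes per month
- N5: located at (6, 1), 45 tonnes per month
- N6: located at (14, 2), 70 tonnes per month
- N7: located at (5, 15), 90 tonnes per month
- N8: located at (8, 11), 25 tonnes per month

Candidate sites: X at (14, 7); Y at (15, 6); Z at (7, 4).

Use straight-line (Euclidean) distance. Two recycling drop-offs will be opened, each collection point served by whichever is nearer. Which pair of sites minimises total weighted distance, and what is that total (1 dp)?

{Y, Z}, total 1822.1

Evaluate every pair (each demand assigned to the nearer of the two):
  {Y, Z}: total = 1822.1
  {X, Z}: total = 1858.8
  {X, Y}: total = 2255.6
Best pair: {Y, Z} with total 1822.1.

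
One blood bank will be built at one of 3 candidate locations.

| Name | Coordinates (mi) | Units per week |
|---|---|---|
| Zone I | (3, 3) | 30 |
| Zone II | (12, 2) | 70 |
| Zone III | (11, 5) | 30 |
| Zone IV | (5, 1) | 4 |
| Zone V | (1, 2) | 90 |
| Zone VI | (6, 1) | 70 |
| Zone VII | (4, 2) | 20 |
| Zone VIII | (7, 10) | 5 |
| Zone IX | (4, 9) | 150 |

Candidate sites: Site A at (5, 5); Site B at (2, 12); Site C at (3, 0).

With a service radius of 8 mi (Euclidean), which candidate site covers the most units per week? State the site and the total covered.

Site A, covering 469

Coverage radius r = 8 mi; a point is covered iff (Δx)²+(Δy)² ≤ 8² = 64.
  Site A (5, 5): covers {Zone I, Zone II, Zone III, Zone IV, Zone V, Zone VI, Zone VII, Zone VIII, Zone IX} → 469
  Site B (2, 12): covers {Zone VIII, Zone IX} → 155
  Site C (3, 0): covers {Zone I, Zone IV, Zone V, Zone VI, Zone VII} → 214
Maximum coverage at Site A: 469 units per week.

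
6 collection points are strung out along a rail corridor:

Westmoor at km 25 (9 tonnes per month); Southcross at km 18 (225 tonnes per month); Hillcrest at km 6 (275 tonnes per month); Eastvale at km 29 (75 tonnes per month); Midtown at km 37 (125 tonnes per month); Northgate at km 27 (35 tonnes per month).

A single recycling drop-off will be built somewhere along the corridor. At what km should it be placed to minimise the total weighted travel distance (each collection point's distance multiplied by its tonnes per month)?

x = 18

For a sum of weighted absolute distances on a line, the optimum is the weighted median (not the mean). Total weight W = 744; half-weight = 372.
Sort by position and accumulate weight:
  km 6 (Hillcrest, w=275) → cum 275
  km 18 (Southcross, w=225) → cum 500  ≥ 372 → median here
  km 25 (Westmoor, w=9) → cum 509
  km 27 (Northgate, w=35) → cum 544
  km 29 (Eastvale, w=75) → cum 619
  km 37 (Midtown, w=125) → cum 744
Optimal location: km 18.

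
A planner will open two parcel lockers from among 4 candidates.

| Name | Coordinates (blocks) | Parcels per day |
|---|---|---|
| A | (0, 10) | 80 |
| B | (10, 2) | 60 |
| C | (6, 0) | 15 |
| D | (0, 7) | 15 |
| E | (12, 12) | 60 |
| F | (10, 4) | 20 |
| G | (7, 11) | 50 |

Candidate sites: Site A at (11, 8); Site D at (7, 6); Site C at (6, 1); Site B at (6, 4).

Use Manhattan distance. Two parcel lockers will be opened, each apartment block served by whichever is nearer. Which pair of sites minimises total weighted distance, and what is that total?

Evaluate every pair (each demand assigned to the nearer of the two):
  {Site A, Site D}: total = 2175
  {Site A, Site B}: total = 2245
  {Site A, Site C}: total = 2285
  {Site D, Site C}: total = 2325
  {Site D, Site B}: total = 2410
  {Site C, Site B}: total = 2730
Best pair: {Site A, Site D} with total 2175.

{Site A, Site D}, total 2175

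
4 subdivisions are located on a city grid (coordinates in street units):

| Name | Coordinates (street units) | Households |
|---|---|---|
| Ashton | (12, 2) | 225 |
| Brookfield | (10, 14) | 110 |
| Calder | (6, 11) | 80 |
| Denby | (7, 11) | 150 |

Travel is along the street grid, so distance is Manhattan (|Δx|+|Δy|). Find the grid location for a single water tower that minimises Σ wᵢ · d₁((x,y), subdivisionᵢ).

(10, 11)

Manhattan distance separates: Σwᵢ(|x−xᵢ|+|y−yᵢ|) = Σwᵢ|x−xᵢ| + Σwᵢ|y−yᵢ|, so x and y are optimised independently as 1-D weighted medians.
Total weight W = 565; half = 282.5.
x-coordinate, sorted with cumulative weight:
  x=6 (Calder, w=80) cum 80
  x=7 (Denby, w=150) cum 230
  x=10 (Brookfield, w=110) cum 340  ← median
  x=12 (Ashton, w=225) cum 565
⇒ x* = 10
y-coordinate, sorted with cumulative weight:
  y=2 (Ashton, w=225) cum 225
  y=11 (Calder, w=80) cum 305  ← median
  y=11 (Denby, w=150) cum 455
  y=14 (Brookfield, w=110) cum 565
⇒ y* = 11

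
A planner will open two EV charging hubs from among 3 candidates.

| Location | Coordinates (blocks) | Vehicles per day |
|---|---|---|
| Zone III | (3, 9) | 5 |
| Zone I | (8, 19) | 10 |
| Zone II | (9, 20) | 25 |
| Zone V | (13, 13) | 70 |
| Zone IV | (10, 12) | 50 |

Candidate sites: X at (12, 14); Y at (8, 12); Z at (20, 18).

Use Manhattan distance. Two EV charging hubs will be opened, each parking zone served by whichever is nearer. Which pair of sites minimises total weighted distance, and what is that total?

Evaluate every pair (each demand assigned to the nearer of the two):
  {X, Y}: total = 575
  {X, Z}: total = 725
  {Y, Z}: total = 855
Best pair: {X, Y} with total 575.

{X, Y}, total 575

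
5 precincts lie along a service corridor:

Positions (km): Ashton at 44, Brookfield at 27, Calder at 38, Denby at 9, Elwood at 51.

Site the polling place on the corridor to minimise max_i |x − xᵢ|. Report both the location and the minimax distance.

The 1-center on a line is the midpoint of the two extreme points: leftmost at 9, rightmost at 51.
Optimal location = (9 + 51)/2 = 30; maximum distance = (51 − 9)/2 = 21.

location 30, max distance 21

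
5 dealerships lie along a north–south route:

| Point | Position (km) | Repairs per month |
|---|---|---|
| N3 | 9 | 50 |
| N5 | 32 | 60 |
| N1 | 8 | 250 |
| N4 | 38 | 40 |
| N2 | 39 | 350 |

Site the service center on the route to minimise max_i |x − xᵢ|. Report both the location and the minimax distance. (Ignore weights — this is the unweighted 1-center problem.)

The 1-center on a line is the midpoint of the two extreme points: leftmost at 8, rightmost at 39.
Optimal location = (8 + 39)/2 = 23.5; maximum distance = (39 − 8)/2 = 15.5.

location 23.5, max distance 15.5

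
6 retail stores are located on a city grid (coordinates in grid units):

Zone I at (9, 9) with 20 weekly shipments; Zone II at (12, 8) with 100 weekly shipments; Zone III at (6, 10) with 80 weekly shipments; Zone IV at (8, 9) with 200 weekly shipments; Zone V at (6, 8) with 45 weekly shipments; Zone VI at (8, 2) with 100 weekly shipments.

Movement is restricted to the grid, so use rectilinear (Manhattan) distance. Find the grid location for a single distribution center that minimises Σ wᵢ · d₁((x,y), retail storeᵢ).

Manhattan distance separates: Σwᵢ(|x−xᵢ|+|y−yᵢ|) = Σwᵢ|x−xᵢ| + Σwᵢ|y−yᵢ|, so x and y are optimised independently as 1-D weighted medians.
Total weight W = 545; half = 272.5.
x-coordinate, sorted with cumulative weight:
  x=6 (Zone III, w=80) cum 80
  x=6 (Zone V, w=45) cum 125
  x=8 (Zone IV, w=200) cum 325  ← median
  x=8 (Zone VI, w=100) cum 425
  x=9 (Zone I, w=20) cum 445
  x=12 (Zone II, w=100) cum 545
⇒ x* = 8
y-coordinate, sorted with cumulative weight:
  y=2 (Zone VI, w=100) cum 100
  y=8 (Zone II, w=100) cum 200
  y=8 (Zone V, w=45) cum 245
  y=9 (Zone I, w=20) cum 265
  y=9 (Zone IV, w=200) cum 465  ← median
  y=10 (Zone III, w=80) cum 545
⇒ y* = 9

(8, 9)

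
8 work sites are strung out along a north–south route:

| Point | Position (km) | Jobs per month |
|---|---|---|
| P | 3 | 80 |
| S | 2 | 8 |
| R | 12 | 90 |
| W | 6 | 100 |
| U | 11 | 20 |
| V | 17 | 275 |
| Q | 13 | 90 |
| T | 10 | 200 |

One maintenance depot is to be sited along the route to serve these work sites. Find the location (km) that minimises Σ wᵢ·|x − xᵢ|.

For a sum of weighted absolute distances on a line, the optimum is the weighted median (not the mean). Total weight W = 863; half-weight = 431.5.
Sort by position and accumulate weight:
  km 2 (S, w=8) → cum 8
  km 3 (P, w=80) → cum 88
  km 6 (W, w=100) → cum 188
  km 10 (T, w=200) → cum 388
  km 11 (U, w=20) → cum 408
  km 12 (R, w=90) → cum 498  ≥ 431.5 → median here
  km 13 (Q, w=90) → cum 588
  km 17 (V, w=275) → cum 863
Optimal location: km 12.

x = 12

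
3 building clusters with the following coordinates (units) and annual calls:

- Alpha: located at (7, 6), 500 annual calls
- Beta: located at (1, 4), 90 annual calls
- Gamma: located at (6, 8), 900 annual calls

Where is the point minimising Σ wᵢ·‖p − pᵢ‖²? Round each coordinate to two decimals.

(6.03, 7.09)

The minimiser of Σwᵢ‖p−pᵢ‖² is the weighted centroid p* = (Σwᵢpᵢ)/(Σwᵢ).
Σwᵢ = 1490.
Σwᵢxᵢ = 500·7 + 90·1 + 900·6 = 8990.
Σwᵢyᵢ = 500·6 + 90·4 + 900·8 = 10560.
x* = 8990/1490 = 6.03, y* = 10560/1490 = 7.09.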